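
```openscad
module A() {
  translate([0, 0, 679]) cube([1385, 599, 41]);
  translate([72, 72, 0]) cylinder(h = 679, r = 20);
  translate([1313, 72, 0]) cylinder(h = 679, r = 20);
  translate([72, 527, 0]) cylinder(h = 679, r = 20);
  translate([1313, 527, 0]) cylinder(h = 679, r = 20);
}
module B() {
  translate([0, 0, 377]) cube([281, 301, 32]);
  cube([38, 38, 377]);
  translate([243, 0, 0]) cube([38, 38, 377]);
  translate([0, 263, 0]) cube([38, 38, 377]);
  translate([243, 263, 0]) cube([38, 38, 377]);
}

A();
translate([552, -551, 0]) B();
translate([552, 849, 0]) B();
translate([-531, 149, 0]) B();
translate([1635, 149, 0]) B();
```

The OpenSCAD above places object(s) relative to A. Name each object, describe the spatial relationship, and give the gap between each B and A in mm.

A is a table. B is a stool. Four stools sit around the table at the −y, +y, −x, +x sides. The gap between each stool and the table is 250 mm.

Each stool's nearest face is 250 mm from the table's bounding box.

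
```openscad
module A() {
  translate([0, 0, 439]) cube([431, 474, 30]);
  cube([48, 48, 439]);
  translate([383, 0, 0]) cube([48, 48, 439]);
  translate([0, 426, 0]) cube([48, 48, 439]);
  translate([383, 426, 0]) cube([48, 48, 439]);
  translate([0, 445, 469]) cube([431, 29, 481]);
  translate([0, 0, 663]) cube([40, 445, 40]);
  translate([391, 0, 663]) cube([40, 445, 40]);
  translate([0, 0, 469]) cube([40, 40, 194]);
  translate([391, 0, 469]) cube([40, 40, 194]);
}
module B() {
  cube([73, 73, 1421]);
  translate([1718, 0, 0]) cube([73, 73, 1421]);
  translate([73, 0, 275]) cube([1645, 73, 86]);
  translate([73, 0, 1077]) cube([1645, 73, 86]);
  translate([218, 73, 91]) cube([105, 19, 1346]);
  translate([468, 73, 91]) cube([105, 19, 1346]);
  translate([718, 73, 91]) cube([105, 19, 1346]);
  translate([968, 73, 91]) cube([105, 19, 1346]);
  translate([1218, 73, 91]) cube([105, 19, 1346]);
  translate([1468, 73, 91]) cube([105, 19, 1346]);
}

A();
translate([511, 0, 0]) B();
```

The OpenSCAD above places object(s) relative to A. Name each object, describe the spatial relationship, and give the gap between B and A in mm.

The fence section's nearest face is 80 mm from the chair's +x face.

A is a chair. B is a fence section. The fence section is on the floor beside the chair on its +x side. The gap between the fence section and the chair is 80 mm.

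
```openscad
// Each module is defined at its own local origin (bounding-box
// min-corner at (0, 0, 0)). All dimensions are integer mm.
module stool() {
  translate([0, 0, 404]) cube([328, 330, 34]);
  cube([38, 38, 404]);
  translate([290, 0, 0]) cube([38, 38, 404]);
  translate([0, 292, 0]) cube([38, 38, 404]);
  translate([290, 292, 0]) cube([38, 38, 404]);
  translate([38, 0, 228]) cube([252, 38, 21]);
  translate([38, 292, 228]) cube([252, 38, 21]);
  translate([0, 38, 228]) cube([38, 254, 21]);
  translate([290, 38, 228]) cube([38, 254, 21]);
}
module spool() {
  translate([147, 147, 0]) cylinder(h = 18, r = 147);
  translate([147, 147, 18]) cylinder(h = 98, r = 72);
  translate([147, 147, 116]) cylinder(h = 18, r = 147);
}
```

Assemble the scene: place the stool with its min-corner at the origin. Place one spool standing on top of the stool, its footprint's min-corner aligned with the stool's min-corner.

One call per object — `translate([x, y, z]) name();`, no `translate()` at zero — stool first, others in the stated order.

stool();
translate([0, 0, 438]) spool();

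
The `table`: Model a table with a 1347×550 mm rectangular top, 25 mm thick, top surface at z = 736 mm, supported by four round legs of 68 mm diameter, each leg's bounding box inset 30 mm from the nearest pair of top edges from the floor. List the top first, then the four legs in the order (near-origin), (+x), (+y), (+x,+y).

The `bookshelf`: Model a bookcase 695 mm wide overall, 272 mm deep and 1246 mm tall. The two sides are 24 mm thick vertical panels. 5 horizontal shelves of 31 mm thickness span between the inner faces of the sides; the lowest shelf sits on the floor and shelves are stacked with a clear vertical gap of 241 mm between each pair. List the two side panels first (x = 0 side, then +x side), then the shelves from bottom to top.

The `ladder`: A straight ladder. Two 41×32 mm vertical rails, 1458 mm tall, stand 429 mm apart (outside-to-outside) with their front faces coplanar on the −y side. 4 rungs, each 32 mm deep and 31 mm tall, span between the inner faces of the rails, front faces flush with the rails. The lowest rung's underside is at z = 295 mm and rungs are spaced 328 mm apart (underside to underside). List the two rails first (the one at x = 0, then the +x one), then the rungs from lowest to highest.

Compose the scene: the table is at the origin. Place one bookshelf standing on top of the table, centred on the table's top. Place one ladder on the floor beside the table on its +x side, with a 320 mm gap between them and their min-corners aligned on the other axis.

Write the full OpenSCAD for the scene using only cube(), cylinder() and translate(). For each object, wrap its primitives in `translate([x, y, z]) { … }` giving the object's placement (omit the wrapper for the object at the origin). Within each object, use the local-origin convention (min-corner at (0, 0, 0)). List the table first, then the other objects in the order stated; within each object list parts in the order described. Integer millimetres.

translate([0, 0, 711]) cube([1347, 550, 25]);
translate([64, 64, 0]) cylinder(h = 711, r = 34);
translate([1283, 64, 0]) cylinder(h = 711, r = 34);
translate([64, 486, 0]) cylinder(h = 711, r = 34);
translate([1283, 486, 0]) cylinder(h = 711, r = 34);
translate([326, 139, 736]) {
  cube([24, 272, 1246]);
  translate([671, 0, 0]) cube([24, 272, 1246]);
  translate([24, 0, 0]) cube([647, 272, 31]);
  translate([24, 0, 272]) cube([647, 272, 31]);
  translate([24, 0, 544]) cube([647, 272, 31]);
  translate([24, 0, 816]) cube([647, 272, 31]);
  translate([24, 0, 1088]) cube([647, 272, 31]);
}
translate([1667, 0, 0]) {
  cube([41, 32, 1458]);
  translate([388, 0, 0]) cube([41, 32, 1458]);
  translate([41, 0, 295]) cube([347, 32, 31]);
  translate([41, 0, 623]) cube([347, 32, 31]);
  translate([41, 0, 951]) cube([347, 32, 31]);
  translate([41, 0, 1279]) cube([347, 32, 31]);
}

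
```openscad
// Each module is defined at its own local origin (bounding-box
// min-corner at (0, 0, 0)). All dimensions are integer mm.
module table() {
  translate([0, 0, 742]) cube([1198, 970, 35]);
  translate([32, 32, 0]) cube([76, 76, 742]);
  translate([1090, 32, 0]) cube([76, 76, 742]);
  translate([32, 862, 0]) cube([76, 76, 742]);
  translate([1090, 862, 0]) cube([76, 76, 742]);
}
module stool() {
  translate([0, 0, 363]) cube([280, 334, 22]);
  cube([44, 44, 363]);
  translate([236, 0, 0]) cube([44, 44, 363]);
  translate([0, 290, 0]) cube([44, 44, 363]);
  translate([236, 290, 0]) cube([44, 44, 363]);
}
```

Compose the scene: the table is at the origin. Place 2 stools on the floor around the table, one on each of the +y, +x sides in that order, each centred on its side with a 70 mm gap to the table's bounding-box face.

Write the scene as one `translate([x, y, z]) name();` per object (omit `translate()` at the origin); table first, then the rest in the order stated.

table();
translate([459, 1040, 0]) stool();
translate([1268, 318, 0]) stool();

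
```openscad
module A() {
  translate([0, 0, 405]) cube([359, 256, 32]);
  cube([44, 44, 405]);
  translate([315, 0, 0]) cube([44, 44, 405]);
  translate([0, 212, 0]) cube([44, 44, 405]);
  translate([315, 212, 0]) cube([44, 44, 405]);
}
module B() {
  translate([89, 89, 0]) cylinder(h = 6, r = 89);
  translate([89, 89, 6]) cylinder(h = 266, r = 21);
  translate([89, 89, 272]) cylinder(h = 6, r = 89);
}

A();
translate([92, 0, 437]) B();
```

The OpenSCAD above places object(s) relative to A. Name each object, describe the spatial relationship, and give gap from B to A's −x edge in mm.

The spool's min-x is at 92; the stool's min-x is 0; gap = 92 mm.

A is a stool. B is a spool. The spool is on top of the stool. The gap from the spool to the stool's −x edge is 92 mm.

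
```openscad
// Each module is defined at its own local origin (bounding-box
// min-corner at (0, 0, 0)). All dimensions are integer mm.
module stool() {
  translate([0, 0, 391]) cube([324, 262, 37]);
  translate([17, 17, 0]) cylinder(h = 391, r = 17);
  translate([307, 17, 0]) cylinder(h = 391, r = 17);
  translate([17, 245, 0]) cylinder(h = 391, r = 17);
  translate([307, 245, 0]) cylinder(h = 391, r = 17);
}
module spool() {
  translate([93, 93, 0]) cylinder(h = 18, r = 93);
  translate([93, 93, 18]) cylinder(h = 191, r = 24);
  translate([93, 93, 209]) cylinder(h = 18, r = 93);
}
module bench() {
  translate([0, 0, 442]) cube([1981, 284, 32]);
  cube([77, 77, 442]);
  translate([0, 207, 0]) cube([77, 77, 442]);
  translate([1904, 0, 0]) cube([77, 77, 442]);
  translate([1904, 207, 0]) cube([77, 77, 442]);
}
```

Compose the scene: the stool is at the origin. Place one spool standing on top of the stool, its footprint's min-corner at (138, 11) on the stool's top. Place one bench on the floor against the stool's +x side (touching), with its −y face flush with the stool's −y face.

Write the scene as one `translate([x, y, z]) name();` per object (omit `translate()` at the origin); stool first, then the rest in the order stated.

stool();
translate([138, 11, 428]) spool();
translate([324, 0, 0]) bench();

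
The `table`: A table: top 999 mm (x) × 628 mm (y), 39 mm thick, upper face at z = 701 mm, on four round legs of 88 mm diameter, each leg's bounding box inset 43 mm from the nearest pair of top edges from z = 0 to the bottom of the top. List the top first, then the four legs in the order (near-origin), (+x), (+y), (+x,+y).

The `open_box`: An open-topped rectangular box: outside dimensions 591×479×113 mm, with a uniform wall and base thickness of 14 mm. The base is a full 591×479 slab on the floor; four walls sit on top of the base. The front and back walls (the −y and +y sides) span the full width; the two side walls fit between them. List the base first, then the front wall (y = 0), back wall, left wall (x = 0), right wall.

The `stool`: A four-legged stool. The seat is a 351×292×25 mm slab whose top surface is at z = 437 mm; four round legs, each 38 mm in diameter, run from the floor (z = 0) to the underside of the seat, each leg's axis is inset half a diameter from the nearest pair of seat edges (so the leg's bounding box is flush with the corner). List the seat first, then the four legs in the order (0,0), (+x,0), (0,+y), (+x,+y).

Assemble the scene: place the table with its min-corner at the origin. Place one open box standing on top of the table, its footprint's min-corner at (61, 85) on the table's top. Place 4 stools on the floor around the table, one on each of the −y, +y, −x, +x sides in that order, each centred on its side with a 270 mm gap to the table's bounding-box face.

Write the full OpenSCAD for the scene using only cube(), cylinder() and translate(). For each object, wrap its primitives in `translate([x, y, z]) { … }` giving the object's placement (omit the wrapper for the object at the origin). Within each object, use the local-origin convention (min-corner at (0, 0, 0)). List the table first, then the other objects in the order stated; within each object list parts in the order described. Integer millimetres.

translate([0, 0, 662]) cube([999, 628, 39]);
translate([87, 87, 0]) cylinder(h = 662, r = 44);
translate([912, 87, 0]) cylinder(h = 662, r = 44);
translate([87, 541, 0]) cylinder(h = 662, r = 44);
translate([912, 541, 0]) cylinder(h = 662, r = 44);
translate([61, 85, 701]) {
  cube([591, 479, 14]);
  translate([0, 0, 14]) cube([591, 14, 99]);
  translate([0, 465, 14]) cube([591, 14, 99]);
  translate([0, 14, 14]) cube([14, 451, 99]);
  translate([577, 14, 14]) cube([14, 451, 99]);
}
translate([324, -562, 0]) {
  translate([0, 0, 412]) cube([351, 292, 25]);
  translate([19, 19, 0]) cylinder(h = 412, r = 19);
  translate([332, 19, 0]) cylinder(h = 412, r = 19);
  translate([19, 273, 0]) cylinder(h = 412, r = 19);
  translate([332, 273, 0]) cylinder(h = 412, r = 19);
}
translate([324, 898, 0]) {
  translate([0, 0, 412]) cube([351, 292, 25]);
  translate([19, 19, 0]) cylinder(h = 412, r = 19);
  translate([332, 19, 0]) cylinder(h = 412, r = 19);
  translate([19, 273, 0]) cylinder(h = 412, r = 19);
  translate([332, 273, 0]) cylinder(h = 412, r = 19);
}
translate([-621, 168, 0]) {
  translate([0, 0, 412]) cube([351, 292, 25]);
  translate([19, 19, 0]) cylinder(h = 412, r = 19);
  translate([332, 19, 0]) cylinder(h = 412, r = 19);
  translate([19, 273, 0]) cylinder(h = 412, r = 19);
  translate([332, 273, 0]) cylinder(h = 412, r = 19);
}
translate([1269, 168, 0]) {
  translate([0, 0, 412]) cube([351, 292, 25]);
  translate([19, 19, 0]) cylinder(h = 412, r = 19);
  translate([332, 19, 0]) cylinder(h = 412, r = 19);
  translate([19, 273, 0]) cylinder(h = 412, r = 19);
  translate([332, 273, 0]) cylinder(h = 412, r = 19);
}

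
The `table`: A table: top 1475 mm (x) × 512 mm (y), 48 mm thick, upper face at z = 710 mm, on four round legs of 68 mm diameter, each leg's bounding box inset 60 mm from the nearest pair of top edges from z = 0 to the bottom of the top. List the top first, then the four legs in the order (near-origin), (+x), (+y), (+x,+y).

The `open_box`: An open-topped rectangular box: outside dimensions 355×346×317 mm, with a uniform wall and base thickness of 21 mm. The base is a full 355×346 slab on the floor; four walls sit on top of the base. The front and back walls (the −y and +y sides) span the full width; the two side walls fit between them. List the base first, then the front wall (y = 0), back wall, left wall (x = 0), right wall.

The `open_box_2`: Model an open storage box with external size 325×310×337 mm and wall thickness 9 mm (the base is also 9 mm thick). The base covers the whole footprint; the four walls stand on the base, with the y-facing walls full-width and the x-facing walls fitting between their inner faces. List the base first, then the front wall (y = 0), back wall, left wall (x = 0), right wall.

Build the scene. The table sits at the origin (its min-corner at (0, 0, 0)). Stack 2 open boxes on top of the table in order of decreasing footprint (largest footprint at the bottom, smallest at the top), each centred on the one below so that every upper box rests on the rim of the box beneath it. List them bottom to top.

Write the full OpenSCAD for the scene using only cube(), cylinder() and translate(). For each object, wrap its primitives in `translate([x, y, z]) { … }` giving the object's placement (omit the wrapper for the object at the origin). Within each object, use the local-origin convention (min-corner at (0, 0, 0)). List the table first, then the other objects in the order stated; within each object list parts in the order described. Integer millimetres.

translate([0, 0, 662]) cube([1475, 512, 48]);
translate([94, 94, 0]) cylinder(h = 662, r = 34);
translate([1381, 94, 0]) cylinder(h = 662, r = 34);
translate([94, 418, 0]) cylinder(h = 662, r = 34);
translate([1381, 418, 0]) cylinder(h = 662, r = 34);
translate([560, 83, 710]) {
  cube([355, 346, 21]);
  translate([0, 0, 21]) cube([355, 21, 296]);
  translate([0, 325, 21]) cube([355, 21, 296]);
  translate([0, 21, 21]) cube([21, 304, 296]);
  translate([334, 21, 21]) cube([21, 304, 296]);
}
translate([575, 101, 1027]) {
  cube([325, 310, 9]);
  translate([0, 0, 9]) cube([325, 9, 328]);
  translate([0, 301, 9]) cube([325, 9, 328]);
  translate([0, 9, 9]) cube([9, 292, 328]);
  translate([316, 9, 9]) cube([9, 292, 328]);
}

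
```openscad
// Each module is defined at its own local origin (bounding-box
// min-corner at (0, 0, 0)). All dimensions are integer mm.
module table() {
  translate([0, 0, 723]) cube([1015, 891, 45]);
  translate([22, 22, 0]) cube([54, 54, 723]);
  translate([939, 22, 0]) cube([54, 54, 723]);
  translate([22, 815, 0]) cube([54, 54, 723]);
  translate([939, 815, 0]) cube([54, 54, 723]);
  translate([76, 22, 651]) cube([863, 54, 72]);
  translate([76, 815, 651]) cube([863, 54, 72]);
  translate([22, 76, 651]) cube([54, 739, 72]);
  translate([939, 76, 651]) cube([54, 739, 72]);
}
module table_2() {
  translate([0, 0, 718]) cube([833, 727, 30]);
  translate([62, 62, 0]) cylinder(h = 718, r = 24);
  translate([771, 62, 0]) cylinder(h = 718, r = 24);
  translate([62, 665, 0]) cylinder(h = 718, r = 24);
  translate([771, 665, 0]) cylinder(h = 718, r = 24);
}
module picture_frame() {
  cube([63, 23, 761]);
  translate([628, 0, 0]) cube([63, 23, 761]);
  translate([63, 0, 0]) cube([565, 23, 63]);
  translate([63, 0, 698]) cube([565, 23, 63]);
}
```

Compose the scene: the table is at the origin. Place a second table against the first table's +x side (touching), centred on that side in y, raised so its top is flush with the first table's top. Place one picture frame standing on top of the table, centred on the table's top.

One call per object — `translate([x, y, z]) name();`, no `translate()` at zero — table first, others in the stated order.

table();
translate([1015, 82, 20]) table_2();
translate([162, 434, 768]) picture_frame();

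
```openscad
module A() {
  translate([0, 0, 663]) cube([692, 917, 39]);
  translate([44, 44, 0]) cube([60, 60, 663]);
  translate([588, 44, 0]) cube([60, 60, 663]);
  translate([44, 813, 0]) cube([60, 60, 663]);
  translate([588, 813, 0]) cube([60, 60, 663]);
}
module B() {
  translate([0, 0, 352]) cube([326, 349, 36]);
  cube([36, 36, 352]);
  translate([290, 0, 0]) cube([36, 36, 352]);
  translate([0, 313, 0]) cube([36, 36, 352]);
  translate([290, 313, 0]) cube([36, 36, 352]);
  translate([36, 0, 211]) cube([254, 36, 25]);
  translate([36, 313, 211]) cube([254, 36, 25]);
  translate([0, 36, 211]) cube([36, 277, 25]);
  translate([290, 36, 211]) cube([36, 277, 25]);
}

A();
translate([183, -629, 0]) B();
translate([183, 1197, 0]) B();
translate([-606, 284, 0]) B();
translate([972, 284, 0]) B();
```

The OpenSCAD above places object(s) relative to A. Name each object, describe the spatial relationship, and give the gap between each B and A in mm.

A is a table. B is a stool. Four stools sit around the table at the −y, +y, −x, +x sides. The gap between each stool and the table is 280 mm.

Each stool's nearest face is 280 mm from the table's bounding box.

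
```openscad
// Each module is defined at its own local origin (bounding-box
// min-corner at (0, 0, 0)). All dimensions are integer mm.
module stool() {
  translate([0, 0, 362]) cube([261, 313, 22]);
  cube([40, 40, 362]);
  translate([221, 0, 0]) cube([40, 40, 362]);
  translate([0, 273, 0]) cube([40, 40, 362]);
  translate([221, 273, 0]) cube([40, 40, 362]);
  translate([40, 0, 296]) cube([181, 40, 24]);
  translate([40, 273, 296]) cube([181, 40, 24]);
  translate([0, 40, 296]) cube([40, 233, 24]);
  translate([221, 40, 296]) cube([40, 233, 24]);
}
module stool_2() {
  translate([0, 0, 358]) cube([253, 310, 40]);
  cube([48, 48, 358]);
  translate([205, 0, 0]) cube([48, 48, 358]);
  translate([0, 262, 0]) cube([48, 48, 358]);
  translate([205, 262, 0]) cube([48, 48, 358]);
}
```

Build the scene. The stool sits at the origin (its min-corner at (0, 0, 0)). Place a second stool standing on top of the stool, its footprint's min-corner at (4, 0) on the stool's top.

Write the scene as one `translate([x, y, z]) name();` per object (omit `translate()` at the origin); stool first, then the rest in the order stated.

stool();
translate([4, 0, 384]) stool_2();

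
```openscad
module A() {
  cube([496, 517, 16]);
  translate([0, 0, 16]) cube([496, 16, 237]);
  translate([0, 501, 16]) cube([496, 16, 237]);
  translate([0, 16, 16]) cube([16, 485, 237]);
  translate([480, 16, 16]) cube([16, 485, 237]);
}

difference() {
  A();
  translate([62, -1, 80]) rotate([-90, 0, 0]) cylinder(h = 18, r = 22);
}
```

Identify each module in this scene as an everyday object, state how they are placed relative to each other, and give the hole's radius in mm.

The subtracted cylinder has r = 22 mm.

A is an open box. The open box has a circular hole through its front wall. The hole's radius is 22 mm.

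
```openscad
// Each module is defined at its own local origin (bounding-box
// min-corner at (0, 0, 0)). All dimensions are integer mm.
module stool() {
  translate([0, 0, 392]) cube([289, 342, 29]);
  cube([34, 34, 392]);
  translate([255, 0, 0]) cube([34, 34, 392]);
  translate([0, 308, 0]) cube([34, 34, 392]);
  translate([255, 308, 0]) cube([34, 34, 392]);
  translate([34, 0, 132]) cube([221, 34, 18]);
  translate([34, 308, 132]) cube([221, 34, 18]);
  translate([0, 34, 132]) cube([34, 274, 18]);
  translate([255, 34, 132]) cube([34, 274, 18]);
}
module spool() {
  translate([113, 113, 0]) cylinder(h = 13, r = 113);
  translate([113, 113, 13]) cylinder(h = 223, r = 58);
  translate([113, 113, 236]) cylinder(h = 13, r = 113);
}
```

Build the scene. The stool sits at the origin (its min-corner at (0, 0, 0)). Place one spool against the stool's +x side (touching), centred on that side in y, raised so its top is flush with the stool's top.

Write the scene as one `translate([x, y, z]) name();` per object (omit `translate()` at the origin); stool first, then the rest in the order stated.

stool();
translate([289, 58, 172]) spool();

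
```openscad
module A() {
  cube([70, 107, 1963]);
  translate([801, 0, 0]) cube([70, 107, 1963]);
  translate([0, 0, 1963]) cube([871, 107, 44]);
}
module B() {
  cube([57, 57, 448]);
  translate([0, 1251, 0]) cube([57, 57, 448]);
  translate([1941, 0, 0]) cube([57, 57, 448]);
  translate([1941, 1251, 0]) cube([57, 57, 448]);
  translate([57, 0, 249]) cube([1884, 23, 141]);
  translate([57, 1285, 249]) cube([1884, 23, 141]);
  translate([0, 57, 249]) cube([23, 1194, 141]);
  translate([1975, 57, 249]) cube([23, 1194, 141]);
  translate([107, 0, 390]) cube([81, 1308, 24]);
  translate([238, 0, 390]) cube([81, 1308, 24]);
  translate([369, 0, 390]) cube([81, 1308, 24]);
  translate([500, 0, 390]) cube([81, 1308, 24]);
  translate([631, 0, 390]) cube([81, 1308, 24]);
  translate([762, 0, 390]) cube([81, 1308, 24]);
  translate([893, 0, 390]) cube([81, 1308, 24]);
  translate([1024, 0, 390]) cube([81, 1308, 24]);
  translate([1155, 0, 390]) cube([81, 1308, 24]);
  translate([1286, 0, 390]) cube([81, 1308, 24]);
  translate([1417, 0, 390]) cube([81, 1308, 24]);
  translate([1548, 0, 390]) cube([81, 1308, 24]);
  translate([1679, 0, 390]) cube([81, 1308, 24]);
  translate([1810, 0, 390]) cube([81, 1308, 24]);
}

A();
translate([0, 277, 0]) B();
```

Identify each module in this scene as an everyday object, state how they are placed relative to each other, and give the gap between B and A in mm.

A is a door frame. B is a bed frame. The bed frame is on the floor beside the door frame on its +y side. The gap between the bed frame and the door frame is 170 mm.

The bed frame's nearest face is 170 mm from the door frame's +y face.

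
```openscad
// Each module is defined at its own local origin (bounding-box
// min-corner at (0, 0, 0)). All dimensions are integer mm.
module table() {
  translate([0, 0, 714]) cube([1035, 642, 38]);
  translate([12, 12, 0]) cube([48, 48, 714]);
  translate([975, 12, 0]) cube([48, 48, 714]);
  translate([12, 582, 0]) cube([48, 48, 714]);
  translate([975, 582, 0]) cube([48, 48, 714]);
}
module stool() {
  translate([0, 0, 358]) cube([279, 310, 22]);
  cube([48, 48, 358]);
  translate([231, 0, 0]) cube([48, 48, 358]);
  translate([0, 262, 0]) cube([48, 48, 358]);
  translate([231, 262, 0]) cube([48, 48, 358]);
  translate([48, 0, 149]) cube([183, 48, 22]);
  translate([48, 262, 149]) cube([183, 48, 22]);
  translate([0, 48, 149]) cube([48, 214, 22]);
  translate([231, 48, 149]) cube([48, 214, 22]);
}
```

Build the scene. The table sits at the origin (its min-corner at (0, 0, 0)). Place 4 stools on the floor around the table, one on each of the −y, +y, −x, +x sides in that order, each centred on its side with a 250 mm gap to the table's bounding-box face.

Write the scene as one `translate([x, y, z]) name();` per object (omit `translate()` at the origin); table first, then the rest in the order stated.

table();
translate([378, -560, 0]) stool();
translate([378, 892, 0]) stool();
translate([-529, 166, 0]) stool();
translate([1285, 166, 0]) stool();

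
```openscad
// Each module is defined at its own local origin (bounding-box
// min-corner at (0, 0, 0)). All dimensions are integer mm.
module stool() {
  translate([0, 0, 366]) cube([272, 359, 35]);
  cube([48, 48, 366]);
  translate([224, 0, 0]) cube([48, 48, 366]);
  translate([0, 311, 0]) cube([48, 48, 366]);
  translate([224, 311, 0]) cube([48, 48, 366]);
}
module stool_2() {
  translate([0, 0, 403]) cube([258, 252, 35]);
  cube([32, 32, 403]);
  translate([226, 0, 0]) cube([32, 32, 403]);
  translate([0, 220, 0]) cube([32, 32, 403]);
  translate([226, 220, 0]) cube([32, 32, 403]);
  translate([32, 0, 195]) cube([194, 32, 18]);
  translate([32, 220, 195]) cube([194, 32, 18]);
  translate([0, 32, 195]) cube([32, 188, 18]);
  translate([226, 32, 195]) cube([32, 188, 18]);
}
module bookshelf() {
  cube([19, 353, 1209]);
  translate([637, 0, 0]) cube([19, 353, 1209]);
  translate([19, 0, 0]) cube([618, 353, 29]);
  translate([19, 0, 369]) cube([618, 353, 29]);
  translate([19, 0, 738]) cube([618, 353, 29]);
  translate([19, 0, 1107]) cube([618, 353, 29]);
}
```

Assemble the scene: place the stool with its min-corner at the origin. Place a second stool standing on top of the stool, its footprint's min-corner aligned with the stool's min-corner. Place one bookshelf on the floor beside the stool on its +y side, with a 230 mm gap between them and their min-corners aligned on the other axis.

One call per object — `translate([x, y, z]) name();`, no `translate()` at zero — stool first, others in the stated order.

stool();
translate([0, 0, 401]) stool_2();
translate([0, 589, 0]) bookshelf();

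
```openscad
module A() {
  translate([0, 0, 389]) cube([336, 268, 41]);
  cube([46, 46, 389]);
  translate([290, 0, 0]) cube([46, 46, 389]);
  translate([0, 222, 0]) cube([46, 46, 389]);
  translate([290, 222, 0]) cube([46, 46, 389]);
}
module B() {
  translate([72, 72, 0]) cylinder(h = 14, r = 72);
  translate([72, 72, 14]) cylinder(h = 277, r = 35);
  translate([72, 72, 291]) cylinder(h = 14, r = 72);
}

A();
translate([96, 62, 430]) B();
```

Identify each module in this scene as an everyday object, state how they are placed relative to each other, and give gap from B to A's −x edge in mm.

The spool's min-x is at 96; the stool's min-x is 0; gap = 96 mm.

A is a stool. B is a spool. The spool is on top of the stool, centred. The gap from the spool to the stool's −x edge is 96 mm.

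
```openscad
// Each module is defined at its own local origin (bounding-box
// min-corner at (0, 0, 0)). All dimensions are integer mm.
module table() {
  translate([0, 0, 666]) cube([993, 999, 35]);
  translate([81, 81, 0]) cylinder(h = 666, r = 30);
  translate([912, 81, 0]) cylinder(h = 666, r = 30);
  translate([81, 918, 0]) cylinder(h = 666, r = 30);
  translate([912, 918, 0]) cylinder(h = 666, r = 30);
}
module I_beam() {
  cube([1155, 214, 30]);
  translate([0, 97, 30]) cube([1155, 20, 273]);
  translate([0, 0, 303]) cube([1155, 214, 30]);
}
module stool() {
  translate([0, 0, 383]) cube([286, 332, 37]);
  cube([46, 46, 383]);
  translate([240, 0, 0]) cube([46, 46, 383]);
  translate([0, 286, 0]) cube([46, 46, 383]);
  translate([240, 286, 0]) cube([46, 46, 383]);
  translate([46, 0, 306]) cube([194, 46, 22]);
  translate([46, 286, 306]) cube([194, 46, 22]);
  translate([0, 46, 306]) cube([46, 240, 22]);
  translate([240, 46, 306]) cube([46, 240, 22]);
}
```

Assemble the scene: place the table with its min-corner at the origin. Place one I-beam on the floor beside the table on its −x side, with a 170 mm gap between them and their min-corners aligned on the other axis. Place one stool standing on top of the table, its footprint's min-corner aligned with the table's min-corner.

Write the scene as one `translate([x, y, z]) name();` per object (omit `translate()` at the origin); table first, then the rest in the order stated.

table();
translate([-1325, 0, 0]) I_beam();
translate([0, 0, 701]) stool();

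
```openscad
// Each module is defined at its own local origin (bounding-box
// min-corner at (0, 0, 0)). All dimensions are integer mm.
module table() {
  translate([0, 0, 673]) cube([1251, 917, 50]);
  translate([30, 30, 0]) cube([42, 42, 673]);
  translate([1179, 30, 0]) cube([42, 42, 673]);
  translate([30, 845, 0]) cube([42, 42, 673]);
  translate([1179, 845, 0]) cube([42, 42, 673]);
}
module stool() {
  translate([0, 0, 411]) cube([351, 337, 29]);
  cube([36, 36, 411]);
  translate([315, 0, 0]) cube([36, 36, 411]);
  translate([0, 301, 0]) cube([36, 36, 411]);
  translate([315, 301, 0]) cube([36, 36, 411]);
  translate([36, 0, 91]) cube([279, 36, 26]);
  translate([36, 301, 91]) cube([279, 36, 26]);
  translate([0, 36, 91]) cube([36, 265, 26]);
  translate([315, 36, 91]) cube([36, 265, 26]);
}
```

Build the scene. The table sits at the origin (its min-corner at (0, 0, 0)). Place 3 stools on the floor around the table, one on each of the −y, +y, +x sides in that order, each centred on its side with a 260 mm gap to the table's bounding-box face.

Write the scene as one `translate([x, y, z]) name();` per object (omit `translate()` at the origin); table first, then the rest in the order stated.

table();
translate([450, -597, 0]) stool();
translate([450, 1177, 0]) stool();
translate([1511, 290, 0]) stool();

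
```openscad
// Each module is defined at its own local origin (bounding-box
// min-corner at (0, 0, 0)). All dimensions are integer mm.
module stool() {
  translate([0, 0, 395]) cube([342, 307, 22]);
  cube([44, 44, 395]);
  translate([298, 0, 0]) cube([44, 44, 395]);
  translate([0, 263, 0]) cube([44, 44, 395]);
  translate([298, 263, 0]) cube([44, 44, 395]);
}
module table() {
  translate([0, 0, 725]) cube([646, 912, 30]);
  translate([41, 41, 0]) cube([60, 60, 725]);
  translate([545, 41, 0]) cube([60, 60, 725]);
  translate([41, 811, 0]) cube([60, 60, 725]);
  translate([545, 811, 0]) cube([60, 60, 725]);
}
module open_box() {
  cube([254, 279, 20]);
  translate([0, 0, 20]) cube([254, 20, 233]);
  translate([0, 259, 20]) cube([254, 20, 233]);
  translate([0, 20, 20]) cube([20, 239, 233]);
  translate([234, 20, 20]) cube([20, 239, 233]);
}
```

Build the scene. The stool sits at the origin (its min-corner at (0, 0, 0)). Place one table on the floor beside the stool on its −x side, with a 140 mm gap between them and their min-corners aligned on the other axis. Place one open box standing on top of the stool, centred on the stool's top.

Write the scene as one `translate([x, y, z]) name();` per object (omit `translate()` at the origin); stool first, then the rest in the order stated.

stool();
translate([-786, 0, 0]) table();
translate([44, 14, 417]) open_box();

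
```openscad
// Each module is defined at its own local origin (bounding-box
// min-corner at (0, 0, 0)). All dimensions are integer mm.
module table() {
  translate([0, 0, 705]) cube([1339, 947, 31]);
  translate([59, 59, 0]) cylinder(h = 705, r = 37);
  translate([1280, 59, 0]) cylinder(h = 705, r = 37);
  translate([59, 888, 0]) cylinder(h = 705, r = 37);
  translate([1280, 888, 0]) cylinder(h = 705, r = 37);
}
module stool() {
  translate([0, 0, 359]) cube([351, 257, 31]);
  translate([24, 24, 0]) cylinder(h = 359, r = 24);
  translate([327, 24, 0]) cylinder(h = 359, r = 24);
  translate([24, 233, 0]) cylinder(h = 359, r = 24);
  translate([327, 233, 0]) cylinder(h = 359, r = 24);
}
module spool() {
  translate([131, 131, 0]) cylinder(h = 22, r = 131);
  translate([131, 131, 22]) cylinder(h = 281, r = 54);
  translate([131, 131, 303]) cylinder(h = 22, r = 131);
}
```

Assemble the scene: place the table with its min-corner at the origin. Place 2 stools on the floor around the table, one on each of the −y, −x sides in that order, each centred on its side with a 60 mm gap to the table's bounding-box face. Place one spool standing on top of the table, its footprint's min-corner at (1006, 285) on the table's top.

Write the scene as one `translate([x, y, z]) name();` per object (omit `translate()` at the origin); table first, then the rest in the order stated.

table();
translate([494, -317, 0]) stool();
translate([-411, 345, 0]) stool();
translate([1006, 285, 736]) spool();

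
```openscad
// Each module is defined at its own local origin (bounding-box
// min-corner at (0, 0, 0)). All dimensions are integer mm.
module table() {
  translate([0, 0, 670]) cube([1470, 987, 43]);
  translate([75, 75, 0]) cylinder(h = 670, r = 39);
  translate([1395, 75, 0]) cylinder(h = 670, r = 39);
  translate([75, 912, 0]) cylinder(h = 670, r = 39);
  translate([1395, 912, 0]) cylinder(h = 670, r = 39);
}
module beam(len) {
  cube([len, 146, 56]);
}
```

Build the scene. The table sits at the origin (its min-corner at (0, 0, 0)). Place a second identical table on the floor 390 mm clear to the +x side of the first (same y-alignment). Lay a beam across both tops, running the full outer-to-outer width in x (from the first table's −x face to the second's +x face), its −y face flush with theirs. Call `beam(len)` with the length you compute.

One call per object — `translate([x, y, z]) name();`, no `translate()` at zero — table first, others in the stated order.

table();
translate([1860, 0, 0]) table();
translate([0, 0, 713]) beam(3330);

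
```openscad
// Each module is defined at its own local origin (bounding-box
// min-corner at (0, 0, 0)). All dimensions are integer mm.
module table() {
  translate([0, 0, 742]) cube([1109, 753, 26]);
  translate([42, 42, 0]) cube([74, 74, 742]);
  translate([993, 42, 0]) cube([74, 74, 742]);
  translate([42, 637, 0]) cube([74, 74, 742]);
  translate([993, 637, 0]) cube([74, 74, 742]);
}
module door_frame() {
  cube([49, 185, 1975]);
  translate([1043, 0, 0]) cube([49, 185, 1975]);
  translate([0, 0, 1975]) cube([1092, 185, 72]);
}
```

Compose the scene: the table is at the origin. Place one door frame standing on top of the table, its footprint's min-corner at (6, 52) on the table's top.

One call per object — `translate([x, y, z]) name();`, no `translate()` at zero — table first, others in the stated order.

table();
translate([6, 52, 768]) door_frame();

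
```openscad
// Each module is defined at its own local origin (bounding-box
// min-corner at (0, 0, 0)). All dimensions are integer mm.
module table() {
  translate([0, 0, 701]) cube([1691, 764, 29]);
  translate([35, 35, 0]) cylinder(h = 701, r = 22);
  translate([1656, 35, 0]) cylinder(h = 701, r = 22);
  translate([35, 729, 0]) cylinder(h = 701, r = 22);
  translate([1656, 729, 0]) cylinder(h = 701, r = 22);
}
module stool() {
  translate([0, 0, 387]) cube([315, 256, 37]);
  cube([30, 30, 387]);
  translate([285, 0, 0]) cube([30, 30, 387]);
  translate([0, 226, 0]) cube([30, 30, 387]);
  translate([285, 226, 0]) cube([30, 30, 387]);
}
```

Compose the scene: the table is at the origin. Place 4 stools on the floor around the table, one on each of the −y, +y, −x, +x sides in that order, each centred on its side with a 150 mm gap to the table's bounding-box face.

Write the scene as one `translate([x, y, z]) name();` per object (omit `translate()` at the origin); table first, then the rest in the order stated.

table();
translate([688, -406, 0]) stool();
translate([688, 914, 0]) stool();
translate([-465, 254, 0]) stool();
translate([1841, 254, 0]) stool();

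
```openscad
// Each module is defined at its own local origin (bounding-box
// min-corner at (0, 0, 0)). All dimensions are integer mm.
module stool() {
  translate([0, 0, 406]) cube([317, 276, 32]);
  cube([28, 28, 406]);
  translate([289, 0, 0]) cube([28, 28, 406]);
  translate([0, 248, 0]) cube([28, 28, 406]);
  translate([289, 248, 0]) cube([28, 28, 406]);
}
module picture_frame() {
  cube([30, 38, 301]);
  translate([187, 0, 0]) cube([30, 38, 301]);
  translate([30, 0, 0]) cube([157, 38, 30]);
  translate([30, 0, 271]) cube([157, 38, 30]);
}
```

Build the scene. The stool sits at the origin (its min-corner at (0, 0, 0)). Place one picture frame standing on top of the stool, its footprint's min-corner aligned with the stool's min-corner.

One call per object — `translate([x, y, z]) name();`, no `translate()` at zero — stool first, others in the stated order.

stool();
translate([0, 0, 438]) picture_frame();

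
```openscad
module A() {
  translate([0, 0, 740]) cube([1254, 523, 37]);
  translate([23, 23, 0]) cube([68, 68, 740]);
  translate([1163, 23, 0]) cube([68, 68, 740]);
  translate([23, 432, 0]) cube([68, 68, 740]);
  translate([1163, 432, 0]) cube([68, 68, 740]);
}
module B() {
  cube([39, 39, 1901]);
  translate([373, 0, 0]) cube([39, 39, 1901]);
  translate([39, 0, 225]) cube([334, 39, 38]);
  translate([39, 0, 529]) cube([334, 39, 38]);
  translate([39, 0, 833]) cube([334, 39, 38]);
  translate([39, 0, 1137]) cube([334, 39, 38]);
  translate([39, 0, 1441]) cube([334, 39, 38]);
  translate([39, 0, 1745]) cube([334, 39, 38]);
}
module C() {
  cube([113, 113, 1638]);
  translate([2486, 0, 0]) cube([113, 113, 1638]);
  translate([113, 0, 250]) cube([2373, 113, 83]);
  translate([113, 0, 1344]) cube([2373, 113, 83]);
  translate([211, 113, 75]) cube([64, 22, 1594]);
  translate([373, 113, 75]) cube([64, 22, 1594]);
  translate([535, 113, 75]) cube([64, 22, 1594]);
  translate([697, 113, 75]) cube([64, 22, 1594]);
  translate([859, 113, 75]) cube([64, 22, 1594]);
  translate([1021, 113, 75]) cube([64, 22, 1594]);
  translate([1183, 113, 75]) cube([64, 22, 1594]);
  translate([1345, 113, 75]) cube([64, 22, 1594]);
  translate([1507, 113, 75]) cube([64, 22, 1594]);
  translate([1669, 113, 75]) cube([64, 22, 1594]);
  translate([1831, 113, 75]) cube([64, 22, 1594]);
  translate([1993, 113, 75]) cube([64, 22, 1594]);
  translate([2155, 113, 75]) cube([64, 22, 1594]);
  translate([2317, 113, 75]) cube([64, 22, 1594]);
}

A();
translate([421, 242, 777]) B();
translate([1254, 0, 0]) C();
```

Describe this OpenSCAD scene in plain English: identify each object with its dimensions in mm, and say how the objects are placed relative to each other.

A is a rectangular dining table. The top is 1254×523×37 mm with its upper surface at z = 777 mm. It stands on four 68×68 mm square legs, each inset 23 mm from the nearest pair of top edges, running from the floor to the underside of the top.

B is a wooden ladder with two side rails of 39×39 mm section and 1901 mm height, set 412 mm apart overall. Between them run 6 rectangular rungs (39 mm deep, 38 mm thick), front faces flush with the rails' −y face. The bottom of the first rung is 225 mm above the floor and each subsequent rung is 304 mm higher than the one below.

C is a fence section. Two 113×113 mm posts, 1638 mm tall, stand on the floor with a clear span of 2373 mm between their inner faces. Two horizontal rails of 113×83 mm section span the gap between the posts with their undersides at z = 250 mm and z = 1344 mm, flush with the posts' −y face. 14 pickets, each 64 mm wide, 22 mm thick and 1594 mm tall, are fixed to the +y face of the rails with their bottoms at z = 75 mm, evenly spaced across the span with equal gaps (rounded down to the nearest mm) at the −x end and between each pair — any rounding remainder accumulates at the +x end.

The ladder is on top of the table, centred. The fence section is against the table's +x side, with their −y faces flush.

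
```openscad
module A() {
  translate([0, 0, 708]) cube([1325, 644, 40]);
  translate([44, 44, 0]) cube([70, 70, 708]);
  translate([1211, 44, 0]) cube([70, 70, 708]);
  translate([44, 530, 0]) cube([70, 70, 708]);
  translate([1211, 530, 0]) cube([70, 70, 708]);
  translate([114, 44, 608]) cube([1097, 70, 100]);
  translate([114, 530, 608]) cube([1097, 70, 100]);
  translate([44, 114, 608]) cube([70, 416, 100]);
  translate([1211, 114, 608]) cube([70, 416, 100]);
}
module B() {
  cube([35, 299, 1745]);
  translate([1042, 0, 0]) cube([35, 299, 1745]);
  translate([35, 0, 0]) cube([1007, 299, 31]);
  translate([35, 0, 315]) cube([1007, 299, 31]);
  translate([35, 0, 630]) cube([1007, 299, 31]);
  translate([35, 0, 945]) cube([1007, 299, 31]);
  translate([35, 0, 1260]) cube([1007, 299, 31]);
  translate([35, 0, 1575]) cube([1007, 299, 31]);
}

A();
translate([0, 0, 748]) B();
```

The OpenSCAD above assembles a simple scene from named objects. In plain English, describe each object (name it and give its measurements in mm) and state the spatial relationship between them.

A is a table: top 1325 mm (x) × 644 mm (y), 40 mm thick, upper face at z = 748 mm, on four 70×70 mm square legs, each inset 44 mm from the nearest pair of top edges, running from z = 0 to the bottom of the top. Four apron rails, 70 mm thick and 100 mm tall, run between adjacent legs with their top edges flush with the underside of the top and their outer faces flush with the legs' outer faces.

B is an open bookshelf. Two side panels, each 35 mm thick, 299 mm deep and 1745 mm tall, stand 1077 mm apart (outside-to-outside). Between them sit 6 shelves, each 31 mm thick and 299 mm deep, spanning the full gap between the sides. The bottom shelf rests on the floor (its underside at z = 0) and the clear gap between one shelf's top and the next shelf's underside is 284 mm.

The bookshelf is on top of the table.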